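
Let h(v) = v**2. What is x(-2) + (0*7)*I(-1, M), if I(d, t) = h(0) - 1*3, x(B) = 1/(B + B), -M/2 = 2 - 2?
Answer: -1/4 ≈ -0.25000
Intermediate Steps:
M = 0 (M = -2*(2 - 2) = -2*0 = 0)
x(B) = 1/(2*B)
I(d, t) = -3 (I(d, t) = 0**2 - 1*3 = 0 - 3 = -3)
x(-2) + (0*7)*I(-1, M) = (1/2)/(-2) + (0*7)*(-3) = (1/2)*(-1/2) + 0*(-3) = -1/4 + 0 = -1/4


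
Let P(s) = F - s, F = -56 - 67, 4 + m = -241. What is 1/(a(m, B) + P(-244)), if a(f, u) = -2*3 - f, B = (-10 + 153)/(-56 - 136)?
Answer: 1/360 ≈ 0.0027778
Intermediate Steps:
m = -245 (m = -4 - 241 = -245)
B = -143/192 (B = 143/(-192) = 143*(-1/192) = -143/192 ≈ -0.74479)
a(f, u) = -6 - f
F = -123
P(s) = -123 - s
1/(a(m, B) + P(-244)) = 1/((-6 - 1*(-245)) + (-123 - 1*(-244))) = 1/((-6 + 245) + (-123 + 244)) = 1/(239 + 121) = 1/360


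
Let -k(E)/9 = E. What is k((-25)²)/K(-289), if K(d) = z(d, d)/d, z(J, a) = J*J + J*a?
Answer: 5625/578 ≈ 9.7318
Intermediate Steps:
z(J, a) = J² + J*a
k(E) = -9*E
K(d) = 2*d (K(d) = (d*(d + d))/d = (d*(2*d))/d = (2*d²)/d = 2*d)
k((-25)²)/K(-289) = (-9*(-25)²)/((2*(-289))) = -9*625/(-578) = -5625*(-1/578) = 5625/578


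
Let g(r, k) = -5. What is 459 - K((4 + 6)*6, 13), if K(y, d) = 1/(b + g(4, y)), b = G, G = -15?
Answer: 9181/20 ≈ 459.05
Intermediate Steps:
b = -15
K(y, d) = -1/20 (K(y, d) = 1/(-15 - 5) = 1/(-20) = -1/20)
459 - K((4 + 6)*6, 13) = 459 - 1*(-1/20) = 459 + 1/20 = 9181/20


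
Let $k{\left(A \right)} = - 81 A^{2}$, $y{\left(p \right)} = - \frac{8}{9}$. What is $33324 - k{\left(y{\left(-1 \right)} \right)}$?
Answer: $33388$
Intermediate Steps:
$y{\left(p \right)} = - \frac{8}{9}$ ($y{\left(p \right)} = \left(-8\right) \frac{1}{9} = - \frac{8}{9}$)
$33324 - k{\left(y{\left(-1 \right)} \right)} = 33324 - - 81 \left(- \frac{8}{9}\right)^{2} = 33324 - \left(-81\right) \frac{64}{81} = 33324 - -64 = 33324 + 64 = 33388$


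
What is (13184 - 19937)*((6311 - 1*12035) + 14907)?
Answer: -62012799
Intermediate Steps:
(13184 - 19937)*((6311 - 1*12035) + 14907) = -6753*((6311 - 12035) + 14907) = -6753*(-5724 + 14907) = -6753*9183 = -62012799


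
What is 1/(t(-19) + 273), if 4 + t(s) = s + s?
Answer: 1/231 ≈ 0.0043290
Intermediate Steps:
t(s) = -4 + 2*s (t(s) = -4 + (s + s) = -4 + 2*s)
1/(t(-19) + 273) = 1/((-4 + 2*(-19)) + 273) = 1/((-4 - 38) + 273) = 1/(-42 + 273) = 1/231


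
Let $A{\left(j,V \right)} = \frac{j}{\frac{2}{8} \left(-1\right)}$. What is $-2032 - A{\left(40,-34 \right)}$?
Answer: $-1872$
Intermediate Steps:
$A{\left(j,V \right)} = - 4 j$ ($A{\left(j,V \right)} = \frac{j}{2 \cdot \frac{1}{8} \left(-1\right)} = \frac{j}{\frac{1}{4} \left(-1\right)} = \frac{j}{- \frac{1}{4}} = j \left(-4\right) = - 4 j$)
$-2032 - A{\left(40,-34 \right)} = -2032 - \left(-4\right) 40 = -2032 - -160 = -2032 + 160 = -1872$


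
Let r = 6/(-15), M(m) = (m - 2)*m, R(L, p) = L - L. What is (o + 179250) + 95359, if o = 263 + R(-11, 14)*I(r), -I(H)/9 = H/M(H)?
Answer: 274872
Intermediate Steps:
R(L, p) = 0
M(m) = m*(-2 + m) (M(m) = (-2 + m)*m = m*(-2 + m))
r = -⅖ (r = 6*(-1/15) = -⅖ ≈ -0.40000)
I(H) = -9/(-2 + H) (I(H) = -9*H/(H*(-2 + H)) = -9*H*1/(H*(-2 + H)) = -9/(-2 + H))
o = 263 (o = 263 + 0*(-9/(-2 - ⅖)) = 263 + 0*(-9/(-12/5)) = 263 + 0*(-9*(-5/12)) = 263 + 0*(15/4) = 263 + 0 = 263)
(o + 179250) + 95359 = (263 + 179250) + 95359 = 179513 + 95359 = 274872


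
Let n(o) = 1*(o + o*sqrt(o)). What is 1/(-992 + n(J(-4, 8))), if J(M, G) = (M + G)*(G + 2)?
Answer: -119/105288 - 5*sqrt(10)/52644 ≈ -0.0014306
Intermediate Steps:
J(M, G) = (2 + G)*(G + M) (J(M, G) = (G + M)*(2 + G) = (2 + G)*(G + M))
n(o) = o + o**(3/2) (n(o) = 1*(o + o**(3/2)) = o + o**(3/2))
1/(-992 + n(J(-4, 8))) = 1/(-992 + ((8**2 + 2*8 + 2*(-4) + 8*(-4)) + (8**2 + 2*8 + 2*(-4) + 8*(-4))**(3/2))) = 1/(-992 + ((64 + 16 - 8 - 32) + (64 + 16 - 8 - 32)**(3/2))) = 1/(-992 + (40 + 40**(3/2))) = 1/(-992 + (40 + 80*sqrt(10))) = 1/(-952 + 80*sqrt(10))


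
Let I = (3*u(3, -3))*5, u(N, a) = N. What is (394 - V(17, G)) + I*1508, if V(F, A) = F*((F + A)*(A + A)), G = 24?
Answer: 34798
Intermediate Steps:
V(F, A) = 2*A*F*(A + F) (V(F, A) = F*((A + F)*(2*A)) = F*(2*A*(A + F)) = 2*A*F*(A + F))
I = 45 (I = (3*3)*5 = 9*5 = 45)
(394 - V(17, G)) + I*1508 = (394 - 2*24*17*(24 + 17)) + 45*1508 = (394 - 2*24*17*41) + 67860 = (394 - 1*33456) + 67860 = (394 - 33456) + 67860 = -33062 + 67860 = 34798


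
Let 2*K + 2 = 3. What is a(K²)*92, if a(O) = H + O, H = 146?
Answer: 13455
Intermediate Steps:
K = ½ (K = -1 + (½)*3 = -1 + 3/2 = ½ ≈ 0.50000)
a(O) = 146 + O
a(K²)*92 = (146 + (½)²)*92 = (146 + ¼)*92 = (585/4)*92 = 13455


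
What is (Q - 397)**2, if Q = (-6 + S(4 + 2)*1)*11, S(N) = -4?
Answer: 257049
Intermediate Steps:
Q = -110 (Q = (-6 - 4*1)*11 = (-6 - 4)*11 = -10*11 = -110)
(Q - 397)**2 = (-110 - 397)**2 = (-507)**2 = 257049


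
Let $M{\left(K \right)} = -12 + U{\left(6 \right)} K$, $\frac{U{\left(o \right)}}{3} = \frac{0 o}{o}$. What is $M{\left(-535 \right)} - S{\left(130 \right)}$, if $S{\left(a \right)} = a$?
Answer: $-142$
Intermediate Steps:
$U{\left(o \right)} = 0$ ($U{\left(o \right)} = 3 \frac{0 o}{o} = 3 \frac{0}{o} = 3 \cdot 0 = 0$)
$M{\left(K \right)} = -12$ ($M{\left(K \right)} = -12 + 0 K = -12 + 0 = -12$)
$M{\left(-535 \right)} - S{\left(130 \right)} = -12 - 130 = -142$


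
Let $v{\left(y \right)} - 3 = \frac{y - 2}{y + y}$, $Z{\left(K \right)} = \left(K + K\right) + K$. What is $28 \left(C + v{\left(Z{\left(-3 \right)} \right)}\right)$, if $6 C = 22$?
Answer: $\frac{1834}{9} \approx 203.78$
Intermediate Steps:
$Z{\left(K \right)} = 3 K$ ($Z{\left(K \right)} = 2 K + K = 3 K$)
$C = \frac{11}{3}$ ($C = \frac{1}{6} \cdot 22 = \frac{11}{3} \approx 3.6667$)
$v{\left(y \right)} = 3 + \frac{-2 + y}{2 y}$ ($v{\left(y \right)} = 3 + \frac{y - 2}{y + y} = 3 + \frac{-2 + y}{2 y}$)
$28 \left(C + v{\left(Z{\left(-3 \right)} \right)}\right) = 28 \left(\frac{11}{3} + \left(\frac{7}{2} - \frac{1}{3 \left(-3\right)}\right)\right) = 28 \left(\frac{11}{3} + \left(\frac{7}{2} - \frac{1}{-9}\right)\right) = 28 \left(\frac{11}{3} + \left(\frac{7}{2} - - \frac{1}{9}\right)\right) = 28 \left(\frac{11}{3} + \left(\frac{7}{2} + \frac{1}{9}\right)\right) = 28 \left(\frac{11}{3} + \frac{65}{18}\right) = 28 \cdot \frac{131}{18} = \frac{1834}{9}$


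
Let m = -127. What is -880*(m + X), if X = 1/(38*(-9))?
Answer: 19111400/171 ≈ 1.1176e+5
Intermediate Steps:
X = -1/342 (X = 1/(-342) = -1/342 ≈ -0.0029240)
-880*(m + X) = -880*(-127 - 1/342) = -880*(-43435/342) = 19111400/171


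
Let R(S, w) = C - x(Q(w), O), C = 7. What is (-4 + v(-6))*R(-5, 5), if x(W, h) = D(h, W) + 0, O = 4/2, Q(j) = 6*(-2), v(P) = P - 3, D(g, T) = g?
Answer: -65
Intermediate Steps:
v(P) = -3 + P
Q(j) = -12
O = 2 (O = 4*(½) = 2)
x(W, h) = h (x(W, h) = h + 0 = h)
R(S, w) = 5 (R(S, w) = 7 - 1*2 = 7 - 2 = 5)
(-4 + v(-6))*R(-5, 5) = (-4 + (-3 - 6))*5 = (-4 - 9)*5 = -13*5 = -65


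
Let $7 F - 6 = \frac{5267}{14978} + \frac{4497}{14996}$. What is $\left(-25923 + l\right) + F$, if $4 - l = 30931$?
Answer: $- \frac{44691045259537}{786135308} \approx -56849.0$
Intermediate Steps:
$l = -30927$ ($l = 4 - 30931 = -30927$)
$F = \frac{747000263}{786135308}$ ($F = \frac{6}{7} + \frac{\frac{5267}{14978} + \frac{4497}{14996}}{7} = \frac{6}{7} + \frac{1}{7} \cdot \frac{73169999}{112305044} = \frac{6}{7} + \frac{10452857}{112305044} = \frac{747000263}{786135308} \approx 0.95022$)
$\left(-25923 + l\right) + F = \left(-25923 - 30927\right) + \frac{747000263}{786135308} = -56850 + \frac{747000263}{786135308} = - \frac{44691045259537}{786135308}$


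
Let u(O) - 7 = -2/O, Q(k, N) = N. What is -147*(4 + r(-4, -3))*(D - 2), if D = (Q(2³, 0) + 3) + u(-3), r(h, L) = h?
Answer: 0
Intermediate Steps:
u(O) = 7 - 2/O
D = 32/3 (D = (0 + 3) + (7 - 2/(-3)) = 3 + (7 - 2*(-⅓)) = 3 + (7 + ⅔) = 3 + 23/3 = 32/3 ≈ 10.667)
-147*(4 + r(-4, -3))*(D - 2) = -147*(4 - 4)*(32/3 - 2) = -0*26/3 = -147*0 = 0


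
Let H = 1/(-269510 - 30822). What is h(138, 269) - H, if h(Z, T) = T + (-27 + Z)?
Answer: 114126161/300332 ≈ 380.00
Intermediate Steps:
h(Z, T) = -27 + T + Z
H = -1/300332 (H = 1/(-300332) = -1/300332 ≈ -3.3296e-6)
h(138, 269) - H = (-27 + 269 + 138) - 1*(-1/300332) = 380 + 1/300332 = 114126161/300332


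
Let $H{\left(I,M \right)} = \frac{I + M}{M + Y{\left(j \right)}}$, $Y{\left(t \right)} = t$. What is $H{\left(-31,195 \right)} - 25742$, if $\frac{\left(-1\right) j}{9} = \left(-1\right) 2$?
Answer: $- \frac{5482882}{213} \approx -25741.0$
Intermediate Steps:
$j = 18$ ($j = - 9 \left(\left(-1\right) 2\right) = \left(-9\right) \left(-2\right) = 18$)
$H{\left(I,M \right)} = \frac{I + M}{18 + M}$ ($H{\left(I,M \right)} = \frac{I + M}{M + 18} = \frac{I + M}{18 + M}$)
$H{\left(-31,195 \right)} - 25742 = \frac{-31 + 195}{18 + 195} - 25742 = \frac{1}{213} \cdot 164 - 25742 = \frac{164}{213} - 25742 = - \frac{5482882}{213}$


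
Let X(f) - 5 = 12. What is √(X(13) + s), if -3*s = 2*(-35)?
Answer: 11*√3/3 ≈ 6.3509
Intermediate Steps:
s = 70/3 (s = -2*(-35)/3 = -⅓*(-70) = 70/3 ≈ 23.333)
X(f) = 17 (X(f) = 5 + 12 = 17)
√(X(13) + s) = √(17 + 70/3) = √(121/3) = 11*√3/3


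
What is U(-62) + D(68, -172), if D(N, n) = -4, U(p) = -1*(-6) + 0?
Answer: 2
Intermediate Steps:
U(p) = 6 (U(p) = 6 + 0 = 6)
U(-62) + D(68, -172) = 6 - 4 = 2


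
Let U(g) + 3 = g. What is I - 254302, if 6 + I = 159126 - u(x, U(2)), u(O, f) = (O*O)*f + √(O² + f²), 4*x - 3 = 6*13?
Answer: -1516351/16 - √6577/4 ≈ -94792.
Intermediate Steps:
x = 81/4 (x = ¾ + (6*13)/4 = ¾ + (¼)*78 = ¾ + 39/2 = 81/4 ≈ 20.250)
U(g) = -3 + g
u(O, f) = √(O² + f²) + f*O² (u(O, f) = O²*f + √(O² + f²) = f*O² + √(O² + f²) = √(O² + f²) + f*O²)
I = 2552481/16 - √6577/4 (I = -6 + (159126 - (√((81/4)² + (-3 + 2)²) + (-3 + 2)*(81/4)²)) = -6 + (159126 - (√(6561/16 + (-1)²) - 1*6561/16)) = -6 + (159126 - (√(6561/16 + 1) - 6561/16)) = -6 + (159126 - (√(6577/16) - 6561/16)) = -6 + (159126 - (√6577/4 - 6561/16)) = -6 + (159126 - (-6561/16 + √6577/4)) = -6 + (159126 + (6561/16 - √6577/4)) = -6 + (2552577/16 - √6577/4) = 2552481/16 - √6577/4 ≈ 1.5951e+5)
I - 254302 = (2552481/16 - √6577/4) - 254302 = -1516351/16 - √6577/4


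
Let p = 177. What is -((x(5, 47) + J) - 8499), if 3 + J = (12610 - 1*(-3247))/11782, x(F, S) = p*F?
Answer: 89727637/11782 ≈ 7615.7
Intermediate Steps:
x(F, S) = 177*F
J = -19489/11782 (J = -3 + (12610 - 1*(-3247))/11782 = -3 + (12610 + 3247)*(1/11782) = -3 + 15857*(1/11782) = -3 + 15857/11782 = -19489/11782 ≈ -1.6541)
-((x(5, 47) + J) - 8499) = -((177*5 - 19489/11782) - 8499) = -((885 - 19489/11782) - 8499) = -(10407581/11782 - 8499) = -1*(-89727637/11782) = 89727637/11782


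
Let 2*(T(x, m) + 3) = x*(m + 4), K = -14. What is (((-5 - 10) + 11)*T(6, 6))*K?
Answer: 1512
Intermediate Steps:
T(x, m) = -3 + x*(4 + m)/2 (T(x, m) = -3 + (x*(m + 4))/2 = -3 + (x*(4 + m))/2 = -3 + x*(4 + m)/2)
(((-5 - 10) + 11)*T(6, 6))*K = (((-5 - 10) + 11)*(-3 + 2*6 + (½)*6*6))*(-14) = ((-15 + 11)*(-3 + 12 + 18))*(-14) = -4*27*(-14) = -108*(-14) = 1512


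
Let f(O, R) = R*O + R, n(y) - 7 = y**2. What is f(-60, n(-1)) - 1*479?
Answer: -951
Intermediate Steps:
n(y) = 7 + y**2
f(O, R) = R + O*R (f(O, R) = O*R + R = R + O*R)
f(-60, n(-1)) - 1*479 = (7 + (-1)**2)*(1 - 60) - 1*479 = (7 + 1)*(-59) - 479 = 8*(-59) - 479 = -472 - 479 = -951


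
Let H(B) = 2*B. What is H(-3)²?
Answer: 36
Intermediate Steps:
H(-3)² = (2*(-3))² = (-6)² = 36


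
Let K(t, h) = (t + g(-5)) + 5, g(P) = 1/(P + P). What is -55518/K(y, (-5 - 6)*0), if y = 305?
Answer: -185060/1033 ≈ -179.15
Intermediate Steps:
g(P) = 1/(2*P)
K(t, h) = 49/10 + t (K(t, h) = (t + (½)/(-5)) + 5 = (t + (½)*(-⅕)) + 5 = (t - ⅒) + 5 = (-⅒ + t) + 5 = 49/10 + t)
-55518/K(y, (-5 - 6)*0) = -55518/(49/10 + 305) = -55518/3099/10 = -55518*10/3099 = -185060/1033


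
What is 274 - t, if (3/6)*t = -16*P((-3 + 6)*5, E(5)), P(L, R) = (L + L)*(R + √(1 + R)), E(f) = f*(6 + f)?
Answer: 53074 + 1920*√14 ≈ 60258.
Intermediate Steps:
P(L, R) = 2*L*(R + √(1 + R)) (P(L, R) = (2*L)*(R + √(1 + R)) = 2*L*(R + √(1 + R)))
t = -52800 - 1920*√14 (t = 2*(-32*(-3 + 6)*5*(5*(6 + 5) + √(1 + 5*(6 + 5)))) = 2*(-32*3*5*(5*11 + √(1 + 5*11))) = 2*(-32*15*(55 + √(1 + 55))) = 2*(-32*15*(55 + √56)) = 2*(-32*15*(55 + 2*√14)) = 2*(-16*(1650 + 60*√14)) = 2*(-26400 - 960*√14) = -52800 - 1920*√14 ≈ -59984.)
274 - t = 274 - (-52800 - 1920*√14) = 274 + (52800 + 1920*√14) = 53074 + 1920*√14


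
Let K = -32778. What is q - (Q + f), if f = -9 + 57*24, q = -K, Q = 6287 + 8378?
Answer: 16754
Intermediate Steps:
Q = 14665
q = 32778 (q = -1*(-32778) = 32778)
f = 1359 (f = -9 + 1368 = 1359)
q - (Q + f) = 32778 - (14665 + 1359) = 32778 - 1*16024 = 32778 - 16024 = 16754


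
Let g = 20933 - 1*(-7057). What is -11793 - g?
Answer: -39783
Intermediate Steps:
g = 27990 (g = 20933 + 7057 = 27990)
-11793 - g = -11793 - 1*27990 = -11793 - 27990 = -39783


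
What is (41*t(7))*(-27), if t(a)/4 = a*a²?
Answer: -1518804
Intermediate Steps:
t(a) = 4*a³ (t(a) = 4*(a*a²) = 4*a³)
(41*t(7))*(-27) = (41*(4*7³))*(-27) = (41*(4*343))*(-27) = (41*1372)*(-27) = 56252*(-27) = -1518804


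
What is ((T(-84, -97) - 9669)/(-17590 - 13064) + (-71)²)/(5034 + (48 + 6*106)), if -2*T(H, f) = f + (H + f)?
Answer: 38634086/43819893 ≈ 0.88166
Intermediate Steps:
T(H, f) = -f - H/2 (T(H, f) = -(f + (H + f))/2 = -(H + 2*f)/2 = -f - H/2)
((T(-84, -97) - 9669)/(-17590 - 13064) + (-71)²)/(5034 + (48 + 6*106)) = (((-1*(-97) - ½*(-84)) - 9669)/(-17590 - 13064) + (-71)²)/(5034 + (48 + 6*106)) = (((97 + 42) - 9669)/(-30654) + 5041)/(5034 + (48 + 636)) = ((139 - 9669)*(-1/30654) + 5041)/(5034 + 684) = (-9530*(-1/30654) + 5041)/5718 = (4765/15327 + 5041)*(1/5718) = (77268172/15327)*(1/5718) = 38634086/43819893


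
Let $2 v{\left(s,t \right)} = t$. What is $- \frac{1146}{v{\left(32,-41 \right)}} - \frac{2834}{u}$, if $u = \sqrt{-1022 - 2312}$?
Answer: $\frac{2292}{41} + \frac{1417 i \sqrt{3334}}{1667} \approx 55.902 + 49.081 i$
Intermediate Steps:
$v{\left(s,t \right)} = \frac{t}{2}$
$u = i \sqrt{3334}$ ($u = \sqrt{-3334} = i \sqrt{3334} \approx 57.741 i$)
$- \frac{1146}{v{\left(32,-41 \right)}} - \frac{2834}{u} = - \frac{1146}{\frac{1}{2} \left(-41\right)} - \frac{2834}{i \sqrt{3334}} = - \frac{1146}{- \frac{41}{2}} - 2834 \left(- \frac{i \sqrt{3334}}{3334}\right) = \left(-1146\right) \left(- \frac{2}{41}\right) + \frac{1417 i \sqrt{3334}}{1667} = \frac{2292}{41} + \frac{1417 i \sqrt{3334}}{1667}$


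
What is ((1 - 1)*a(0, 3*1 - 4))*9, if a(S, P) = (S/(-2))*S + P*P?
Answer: 0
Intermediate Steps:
a(S, P) = P² - S²/2 (a(S, P) = (S*(-½))*S + P² = (-S/2)*S + P² = -S²/2 + P² = P² - S²/2)
((1 - 1)*a(0, 3*1 - 4))*9 = ((1 - 1)*((3*1 - 4)² - ½*0²))*9 = (0*((3 - 4)² - ½*0))*9 = (0*((-1)² + 0))*9 = (0*(1 + 0))*9 = (0*1)*9 = 0*9 = 0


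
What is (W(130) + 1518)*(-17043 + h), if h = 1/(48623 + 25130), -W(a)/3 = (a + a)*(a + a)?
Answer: 253005914188596/73753 ≈ 3.4304e+9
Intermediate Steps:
W(a) = -12*a**2 (W(a) = -3*(a + a)*(a + a) = -3*2*a*2*a = -12*a**2)
h = 1/73753 ≈ 1.3559e-5
(W(130) + 1518)*(-17043 + h) = (-12*130**2 + 1518)*(-17043 + 1/73753) = (-12*16900 + 1518)*(-1256972378/73753) = (-202800 + 1518)*(-1256972378/73753) = -201282*(-1256972378/73753) = 253005914188596/73753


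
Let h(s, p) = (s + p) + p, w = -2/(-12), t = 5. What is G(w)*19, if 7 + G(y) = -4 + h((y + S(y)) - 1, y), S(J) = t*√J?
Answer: -437/2 + 95*√6/6 ≈ -179.72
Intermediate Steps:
S(J) = 5*√J
w = ⅙ (w = -2*(-1/12) = ⅙ ≈ 0.16667)
h(s, p) = s + 2*p (h(s, p) = (p + s) + p = s + 2*p)
G(y) = -12 + 3*y + 5*√y (G(y) = -7 + (-4 + (((y + 5*√y) - 1) + 2*y)) = -7 + (-4 + ((-1 + y + 5*√y) + 2*y)) = -7 + (-4 + (-1 + 3*y + 5*√y)) = -7 + (-5 + 3*y + 5*√y) = -12 + 3*y + 5*√y)
G(w)*19 = (-12 + 3*(⅙) + 5*√(⅙))*19 = (-12 + ½ + 5*(√6/6))*19 = (-12 + ½ + 5*√6/6)*19 = (-23/2 + 5*√6/6)*19 = -437/2 + 95*√6/6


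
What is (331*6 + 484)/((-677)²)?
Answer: 2470/458329 ≈ 0.0053891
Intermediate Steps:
(331*6 + 484)/((-677)²) = (1986 + 484)/458329 = 2470*(1/458329) = 2470/458329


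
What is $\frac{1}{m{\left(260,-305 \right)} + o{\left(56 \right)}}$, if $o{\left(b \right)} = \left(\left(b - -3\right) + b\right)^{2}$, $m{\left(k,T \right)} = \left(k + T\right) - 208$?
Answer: $\frac{1}{12972} \approx 7.7089 \cdot 10^{-5}$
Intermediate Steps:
$m{\left(k,T \right)} = -208 + T + k$ ($m{\left(k,T \right)} = \left(T + k\right) - 208 = -208 + T + k$)
$o{\left(b \right)} = \left(3 + 2 b\right)^{2}$ ($o{\left(b \right)} = \left(\left(b + 3\right) + b\right)^{2} = \left(\left(3 + b\right) + b\right)^{2} = \left(3 + 2 b\right)^{2}$)
$\frac{1}{m{\left(260,-305 \right)} + o{\left(56 \right)}} = \frac{1}{\left(-208 - 305 + 260\right) + \left(3 + 2 \cdot 56\right)^{2}} = \frac{1}{-253 + \left(3 + 112\right)^{2}} = \frac{1}{-253 + 115^{2}} = \frac{1}{-253 + 13225} = \frac{1}{12972}$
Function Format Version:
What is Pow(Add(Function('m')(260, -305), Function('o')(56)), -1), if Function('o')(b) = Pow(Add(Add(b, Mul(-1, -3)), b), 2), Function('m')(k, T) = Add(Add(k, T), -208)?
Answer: Rational(1, 12972) ≈ 7.7089e-5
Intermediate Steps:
Function('m')(k, T) = Add(-208, T, k) (Function('m')(k, T) = Add(Add(T, k), -208) = Add(-208, T, k))
Function('o')(b) = Pow(Add(3, Mul(2, b)), 2) (Function('o')(b) = Pow(Add(Add(b, 3), b), 2) = Pow(Add(Add(3, b), b), 2) = Pow(Add(3, Mul(2, b)), 2))
Pow(Add(Function('m')(260, -305), Function('o')(56)), -1) = Pow(Add(Add(-208, -305, 260), Pow(Add(3, Mul(2, 56)), 2)), -1) = Pow(Add(-253, Pow(Add(3, 112), 2)), -1) = Pow(Add(-253, Pow(115, 2)), -1) = Pow(Add(-253, 13225), -1) = Pow(12972, -1) = Rational(1, 12972)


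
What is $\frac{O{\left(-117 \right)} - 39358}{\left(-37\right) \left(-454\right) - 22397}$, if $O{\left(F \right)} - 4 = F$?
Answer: $\frac{39471}{5599} \approx 7.0497$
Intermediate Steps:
$O{\left(F \right)} = 4 + F$
$\frac{O{\left(-117 \right)} - 39358}{\left(-37\right) \left(-454\right) - 22397} = \frac{\left(4 - 117\right) - 39358}{\left(-37\right) \left(-454\right) - 22397} = \frac{-113 - 39358}{16798 - 22397} = - \frac{39471}{-5599} = \left(-39471\right) \left(- \frac{1}{5599}\right) = \frac{39471}{5599}$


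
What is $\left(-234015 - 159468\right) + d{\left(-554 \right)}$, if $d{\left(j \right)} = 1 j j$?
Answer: $-86567$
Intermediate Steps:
$d{\left(j \right)} = j^{2}$ ($d{\left(j \right)} = j j = j^{2}$)
$\left(-234015 - 159468\right) + d{\left(-554 \right)} = \left(-234015 - 159468\right) + \left(-554\right)^{2} = -393483 + 306916 = -86567$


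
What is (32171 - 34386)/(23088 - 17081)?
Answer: -2215/6007 ≈ -0.36874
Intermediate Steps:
(32171 - 34386)/(23088 - 17081) = -2215/6007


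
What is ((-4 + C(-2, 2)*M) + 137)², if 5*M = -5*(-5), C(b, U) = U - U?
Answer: 17689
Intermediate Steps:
C(b, U) = 0
M = 5 (M = (-5*(-5))/5 = (⅕)*25 = 5)
((-4 + C(-2, 2)*M) + 137)² = ((-4 + 0*5) + 137)² = ((-4 + 0) + 137)² = (-4 + 137)² = 133² = 17689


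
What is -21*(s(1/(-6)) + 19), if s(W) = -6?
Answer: -273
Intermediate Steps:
-21*(s(1/(-6)) + 19) = -21*(-6 + 19) = -21*13 = -273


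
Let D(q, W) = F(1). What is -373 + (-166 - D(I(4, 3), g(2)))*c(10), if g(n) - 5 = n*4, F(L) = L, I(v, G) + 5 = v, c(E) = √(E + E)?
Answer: -373 - 334*√5 ≈ -1119.8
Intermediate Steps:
c(E) = √2*√E (c(E) = √(2*E) = √2*√E)
I(v, G) = -5 + v
g(n) = 5 + 4*n (g(n) = 5 + n*4 = 5 + 4*n)
D(q, W) = 1
-373 + (-166 - D(I(4, 3), g(2)))*c(10) = -373 + (-166 - 1*1)*(√2*√10) = -373 + (-166 - 1)*(2*√5) = -373 - 334*√5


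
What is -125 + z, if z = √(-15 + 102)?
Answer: -125 + √87 ≈ -115.67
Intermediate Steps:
z = √87 ≈ 9.3274
-125 + z = -125 + √87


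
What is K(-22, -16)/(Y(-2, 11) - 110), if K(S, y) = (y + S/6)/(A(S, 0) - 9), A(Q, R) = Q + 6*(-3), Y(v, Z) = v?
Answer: -59/16464 ≈ -0.0035836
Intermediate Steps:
A(Q, R) = -18 + Q (A(Q, R) = Q - 18 = -18 + Q)
K(S, y) = (y + S/6)/(-27 + S) (K(S, y) = (y + S/6)/((-18 + S) - 9) = (y + S*(⅙))/(-27 + S) = (y + S/6)/(-27 + S))
K(-22, -16)/(Y(-2, 11) - 110) = ((-16 + (⅙)*(-22))/(-27 - 22))/(-2 - 110) = ((-16 - 11/3)/(-49))/(-112) = -(-1)*(-59)/(5488*3) = -1/112*59/147 = -59/16464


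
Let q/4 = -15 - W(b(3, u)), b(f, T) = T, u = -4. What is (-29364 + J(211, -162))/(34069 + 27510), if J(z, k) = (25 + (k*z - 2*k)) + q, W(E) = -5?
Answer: -63237/61579 ≈ -1.0269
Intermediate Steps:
q = -40 (q = 4*(-15 - 1*(-5)) = 4*(-15 + 5) = 4*(-10) = -40)
J(z, k) = -15 - 2*k + k*z (J(z, k) = (25 + (k*z - 2*k)) - 40 = (25 + (-2*k + k*z)) - 40 = (25 - 2*k + k*z) - 40 = -15 - 2*k + k*z)
(-29364 + J(211, -162))/(34069 + 27510) = (-29364 + (-15 - 2*(-162) - 162*211))/(34069 + 27510) = (-29364 + (-15 + 324 - 34182))/61579 = (-29364 - 33873)*(1/61579) = -63237*1/61579 = -63237/61579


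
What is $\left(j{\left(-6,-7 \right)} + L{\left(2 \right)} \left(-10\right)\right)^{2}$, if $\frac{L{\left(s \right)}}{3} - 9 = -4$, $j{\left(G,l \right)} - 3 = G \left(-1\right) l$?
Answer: $35721$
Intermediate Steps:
$j{\left(G,l \right)} = 3 - G l$ ($j{\left(G,l \right)} = 3 + G \left(-1\right) l = 3 + - G l = 3 - G l$)
$L{\left(s \right)} = 15$ ($L{\left(s \right)} = 27 + 3 \left(-4\right) = 27 - 12 = 15$)
$\left(j{\left(-6,-7 \right)} + L{\left(2 \right)} \left(-10\right)\right)^{2} = \left(\left(3 - \left(-6\right) \left(-7\right)\right) + 15 \left(-10\right)\right)^{2} = \left(\left(3 - 42\right) - 150\right)^{2} = \left(-39 - 150\right)^{2} = \left(-189\right)^{2} = 35721$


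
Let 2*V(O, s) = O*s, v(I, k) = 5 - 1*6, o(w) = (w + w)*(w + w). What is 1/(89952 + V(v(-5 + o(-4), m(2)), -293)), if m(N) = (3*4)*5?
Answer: 2/180197 ≈ 1.1099e-5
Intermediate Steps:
m(N) = 60 (m(N) = 12*5 = 60)
o(w) = 4*w**2 (o(w) = (2*w)*(2*w) = 4*w**2)
v(I, k) = -1 (v(I, k) = 5 - 6 = -1)
V(O, s) = O*s/2 (V(O, s) = (O*s)/2 = O*s/2)
1/(89952 + V(v(-5 + o(-4), m(2)), -293)) = 1/(89952 + (1/2)*(-1)*(-293)) = 1/(89952 + 293/2) = 1/(180197/2) = 2/180197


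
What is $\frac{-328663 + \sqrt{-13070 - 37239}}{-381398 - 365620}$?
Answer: $\frac{328663}{747018} - \frac{i \sqrt{50309}}{747018} \approx 0.43997 - 0.00030026 i$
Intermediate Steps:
$\frac{-328663 + \sqrt{-13070 - 37239}}{-381398 - 365620} = \frac{-328663 + \sqrt{-50309}}{-747018} = \left(-328663 + i \sqrt{50309}\right) \left(- \frac{1}{747018}\right) = \frac{328663}{747018} - \frac{i \sqrt{50309}}{747018}$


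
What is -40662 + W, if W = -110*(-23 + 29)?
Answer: -41322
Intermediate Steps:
W = -660 (W = -110*6 = -660)
-40662 + W = -40662 - 660 = -41322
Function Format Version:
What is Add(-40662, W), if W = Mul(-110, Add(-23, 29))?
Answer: -41322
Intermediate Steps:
W = -660 (W = Mul(-110, 6) = -660)
Add(-40662, W) = Add(-40662, -660) = -41322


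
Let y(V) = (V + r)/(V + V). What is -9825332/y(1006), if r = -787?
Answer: -19768567984/219 ≈ -9.0267e+7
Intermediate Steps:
y(V) = (-787 + V)/(2*V) (y(V) = (V - 787)/(V + V) = (-787 + V)/((2*V)) = (-787 + V)*(1/(2*V)) = (-787 + V)/(2*V))
-9825332/y(1006) = -9825332*2012/(-787 + 1006) = -9825332/((½)*(1/1006)*219) = -9825332/219/2012 = -9825332*2012/219 = -19768567984/219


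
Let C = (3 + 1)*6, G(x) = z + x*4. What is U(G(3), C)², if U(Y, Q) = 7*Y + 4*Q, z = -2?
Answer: 27556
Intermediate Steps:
G(x) = -2 + 4*x (G(x) = -2 + x*4 = -2 + 4*x)
C = 24 (C = 4*6 = 24)
U(Y, Q) = 4*Q + 7*Y
U(G(3), C)² = (4*24 + 7*(-2 + 4*3))² = (96 + 7*(-2 + 12))² = (96 + 7*10)² = (96 + 70)² = 166² = 27556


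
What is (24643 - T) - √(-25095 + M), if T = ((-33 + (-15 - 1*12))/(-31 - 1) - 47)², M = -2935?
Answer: 1446831/64 - I*√28030 ≈ 22607.0 - 167.42*I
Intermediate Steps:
T = 130321/64 (T = ((-33 + (-15 - 12))/(-32) - 47)² = ((-33 - 27)*(-1/32) - 47)² = (-60*(-1/32) - 47)² = (15/8 - 47)² = (-361/8)² = 130321/64 ≈ 2036.3)
(24643 - T) - √(-25095 + M) = (24643 - 1*130321/64) - √(-25095 - 2935) = (24643 - 130321/64) - √(-28030) = 1446831/64 - I*√28030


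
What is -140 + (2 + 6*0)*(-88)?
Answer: -316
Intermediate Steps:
-140 + (2 + 6*0)*(-88) = -140 + (2 + 0)*(-88) = -140 + 2*(-88) = -140 - 176 = -316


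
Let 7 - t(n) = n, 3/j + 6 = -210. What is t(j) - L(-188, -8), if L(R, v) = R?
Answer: 14041/72 ≈ 195.01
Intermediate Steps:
j = -1/72 (j = 3/(-6 - 210) = 3/(-216) = 3*(-1/216) = -1/72 ≈ -0.013889)
t(n) = 7 - n
t(j) - L(-188, -8) = (7 - 1*(-1/72)) - 1*(-188) = (7 + 1/72) + 188 = 505/72 + 188 = 14041/72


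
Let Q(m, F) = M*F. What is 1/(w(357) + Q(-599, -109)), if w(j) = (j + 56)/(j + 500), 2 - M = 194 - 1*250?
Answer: -857/5417541 ≈ -0.00015819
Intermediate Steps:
M = 58 (M = 2 - (194 - 1*250) = 2 - (194 - 250) = 2 - 1*(-56) = 2 + 56 = 58)
Q(m, F) = 58*F
w(j) = (56 + j)/(500 + j)
1/(w(357) + Q(-599, -109)) = 1/((56 + 357)/(500 + 357) + 58*(-109)) = 1/(413/857 - 6322) = 1/(-5417541/857) = -857/5417541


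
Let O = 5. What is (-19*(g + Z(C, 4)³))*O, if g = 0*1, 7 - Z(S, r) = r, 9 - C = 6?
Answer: -2565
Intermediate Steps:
C = 3 (C = 9 - 1*6 = 9 - 6 = 3)
Z(S, r) = 7 - r
g = 0
(-19*(g + Z(C, 4)³))*O = -19*(0 + (7 - 1*4)³)*5 = -19*(0 + (7 - 4)³)*5 = -19*(0 + 3³)*5 = -19*(0 + 27)*5 = -19*27*5 = -513*5 = -2565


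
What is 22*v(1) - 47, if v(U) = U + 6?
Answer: 107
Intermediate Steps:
v(U) = 6 + U
22*v(1) - 47 = 22*(6 + 1) - 47 = 22*7 - 47 = 154 - 47 = 107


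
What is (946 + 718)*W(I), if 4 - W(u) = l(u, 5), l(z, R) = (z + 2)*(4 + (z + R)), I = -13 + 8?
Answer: 26624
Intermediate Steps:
I = -5
l(z, R) = (2 + z)*(4 + R + z) (l(z, R) = (2 + z)*(4 + (R + z)) = (2 + z)*(4 + R + z))
W(u) = -14 - u² - 11*u (W(u) = 4 - (8 + u² + 2*5 + 6*u + 5*u) = 4 - (8 + u² + 10 + 6*u + 5*u) = 4 - (18 + u² + 11*u) = 4 + (-18 - u² - 11*u) = -14 - u² - 11*u)
(946 + 718)*W(I) = (946 + 718)*(-14 - 1*(-5)² - 11*(-5)) = 1664*(-14 - 1*25 + 55) = 1664*(-14 - 25 + 55) = 1664*16 = 26624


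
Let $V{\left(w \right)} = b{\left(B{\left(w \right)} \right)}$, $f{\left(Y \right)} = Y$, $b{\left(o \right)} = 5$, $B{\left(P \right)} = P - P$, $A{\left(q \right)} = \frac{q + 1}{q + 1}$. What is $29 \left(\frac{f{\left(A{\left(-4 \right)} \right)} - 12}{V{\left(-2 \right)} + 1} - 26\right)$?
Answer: $- \frac{4843}{6} \approx -807.17$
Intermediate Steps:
$A{\left(q \right)} = 1$ ($A{\left(q \right)} = \frac{1 + q}{1 + q} = 1$)
$B{\left(P \right)} = 0$
$V{\left(w \right)} = 5$
$29 \left(\frac{f{\left(A{\left(-4 \right)} \right)} - 12}{V{\left(-2 \right)} + 1} - 26\right) = 29 \left(\frac{1 - 12}{5 + 1} - 26\right) = 29 \left(- \frac{11}{6} - 26\right) = 29 \left(- \frac{167}{6}\right) = - \frac{4843}{6}$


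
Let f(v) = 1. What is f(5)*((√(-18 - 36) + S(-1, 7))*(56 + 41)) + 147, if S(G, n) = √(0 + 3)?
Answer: 147 + 97*√3 + 291*I*√6 ≈ 315.01 + 712.8*I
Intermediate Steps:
S(G, n) = √3
f(5)*((√(-18 - 36) + S(-1, 7))*(56 + 41)) + 147 = 1*((√(-18 - 36) + √3)*(56 + 41)) + 147 = 1*((√(-54) + √3)*97) + 147 = 1*((3*I*√6 + √3)*97) + 147 = 1*((√3 + 3*I*√6)*97) + 147 = 1*(97*√3 + 291*I*√6) + 147 = (97*√3 + 291*I*√6) + 147 = 147 + 97*√3 + 291*I*√6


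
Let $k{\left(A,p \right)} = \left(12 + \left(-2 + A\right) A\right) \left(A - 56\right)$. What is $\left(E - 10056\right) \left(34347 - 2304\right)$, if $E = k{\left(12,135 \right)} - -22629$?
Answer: $216770895$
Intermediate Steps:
$k{\left(A,p \right)} = \left(-56 + A\right) \left(12 + A \left(-2 + A\right)\right)$ ($k{\left(A,p \right)} = \left(12 + A \left(-2 + A\right)\right) \left(-56 + A\right) = \left(-56 + A\right) \left(12 + A \left(-2 + A\right)\right)$)
$E = 16821$ ($E = \left(-672 + 12^{3} - 58 \cdot 12^{2} + 124 \cdot 12\right) - -22629 = \left(-672 + 1728 - 8352 + 1488\right) + 22629 = -5808 + 22629 = 16821$)
$\left(E - 10056\right) \left(34347 - 2304\right) = \left(16821 - 10056\right) \left(34347 - 2304\right) = 6765 \cdot 32043 = 216770895$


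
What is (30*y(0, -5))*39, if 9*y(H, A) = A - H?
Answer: -650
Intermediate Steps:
y(H, A) = -H/9 + A/9 (y(H, A) = (A - H)/9 = -H/9 + A/9)
(30*y(0, -5))*39 = (30*(-⅑*0 + (⅑)*(-5)))*39 = (30*(0 - 5/9))*39 = (30*(-5/9))*39 = -50/3*39 = -650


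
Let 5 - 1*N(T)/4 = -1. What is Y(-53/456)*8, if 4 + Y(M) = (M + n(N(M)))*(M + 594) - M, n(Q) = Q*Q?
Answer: 71114973457/25992 ≈ 2.7360e+6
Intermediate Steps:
N(T) = 24 (N(T) = 20 - 4*(-1) = 20 + 4 = 24)
n(Q) = Q²
Y(M) = -4 - M + (576 + M)*(594 + M) (Y(M) = -4 + ((M + 24²)*(M + 594) - M) = -4 + ((M + 576)*(594 + M) - M) = -4 + ((576 + M)*(594 + M) - M) = -4 + (-M + (576 + M)*(594 + M)) = -4 - M + (576 + M)*(594 + M))
Y(-53/456)*8 = (342140 + (-53/456)² + 1169*(-53/456))*8 = (342140 + 2809/207936 - 61957/456)*8 = (71114973457/207936)*8 = 71114973457/25992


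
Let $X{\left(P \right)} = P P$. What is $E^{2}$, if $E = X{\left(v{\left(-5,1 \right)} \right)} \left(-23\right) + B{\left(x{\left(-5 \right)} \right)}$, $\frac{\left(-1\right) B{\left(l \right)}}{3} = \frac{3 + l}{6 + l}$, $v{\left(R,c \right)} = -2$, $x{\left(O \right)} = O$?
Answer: $7396$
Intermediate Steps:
$X{\left(P \right)} = P^{2}$
$B{\left(l \right)} = - \frac{3 \left(3 + l\right)}{6 + l}$ ($B{\left(l \right)} = - 3 \frac{3 + l}{6 + l} = - \frac{3 \left(3 + l\right)}{6 + l}$)
$E = -86$ ($E = \left(-2\right)^{2} \left(-23\right) + \frac{3 \left(-3 - -5\right)}{6 - 5} = 4 \left(-23\right) + \frac{3 \left(-3 + 5\right)}{1} = -92 + 3 \cdot 1 \cdot 2 = -92 + 6 = -86$)
$E^{2} = \left(-86\right)^{2} = 7396$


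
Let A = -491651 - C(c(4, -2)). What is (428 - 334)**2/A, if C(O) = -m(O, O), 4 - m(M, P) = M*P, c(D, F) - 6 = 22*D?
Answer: -8836/500483 ≈ -0.017655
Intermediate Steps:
c(D, F) = 6 + 22*D
m(M, P) = 4 - M*P
C(O) = -4 + O**2 (C(O) = -(4 - O*O) = -(4 - O**2) = -4 + O**2)
A = -500483 (A = -491651 - (-4 + (6 + 22*4)**2) = -491651 - (-4 + (6 + 88)**2) = -491651 - (-4 + 94**2) = -491651 - (-4 + 8836) = -491651 - 1*8832 = -491651 - 8832 = -500483)
(428 - 334)**2/A = (428 - 334)**2/(-500483) = 94**2*(-1/500483) = 8836*(-1/500483) = -8836/500483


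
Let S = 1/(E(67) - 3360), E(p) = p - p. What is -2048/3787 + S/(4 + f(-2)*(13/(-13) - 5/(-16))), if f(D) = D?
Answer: -5284381/9770460 ≈ -0.54085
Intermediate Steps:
E(p) = 0
S = -1/3360 (S = 1/(0 - 3360) = 1/(-3360) = -1/3360 ≈ -0.00029762)
-2048/3787 + S/(4 + f(-2)*(13/(-13) - 5/(-16))) = -2048/3787 - 1/(3360*(4 - 2*(13/(-13) - 5/(-16)))) = -2048*1/3787 - 1/(3360*(4 - 2*(13*(-1/13) - 5*(-1/16)))) = -2048/3787 - 1/(3360*(4 - 2*(-1 + 5/16))) = -2048/3787 - 1/(3360*(4 - 2*(-11/16))) = -2048/3787 - 1/(3360*(4 + 11/8)) = -2048/3787 - 1/(3360*43/8) = -2048/3787 - 1/3360*8/43 = -2048/3787 - 1/18060 = -5284381/9770460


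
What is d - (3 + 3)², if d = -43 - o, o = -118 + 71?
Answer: -32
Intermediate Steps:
o = -47
d = 4 (d = -43 - 1*(-47) = -43 + 47 = 4)
d - (3 + 3)² = 4 - (3 + 3)² = 4 - 1*6² = 4 - 1*36 = 4 - 36 = -32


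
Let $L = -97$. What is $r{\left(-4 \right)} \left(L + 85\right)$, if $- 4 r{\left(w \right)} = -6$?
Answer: $-18$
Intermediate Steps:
$r{\left(w \right)} = \frac{3}{2}$ ($r{\left(w \right)} = \left(- \frac{1}{4}\right) \left(-6\right) = \frac{3}{2}$)
$r{\left(-4 \right)} \left(L + 85\right) = \frac{3 \left(-97 + 85\right)}{2} = \frac{3}{2} \left(-12\right) = -18$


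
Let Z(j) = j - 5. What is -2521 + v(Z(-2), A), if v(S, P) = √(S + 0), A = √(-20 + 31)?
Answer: -2521 + I*√7 ≈ -2521.0 + 2.6458*I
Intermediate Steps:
A = √11 ≈ 3.3166
Z(j) = -5 + j
v(S, P) = √S
-2521 + v(Z(-2), A) = -2521 + √(-5 - 2) = -2521 + √(-7) = -2521 + I*√7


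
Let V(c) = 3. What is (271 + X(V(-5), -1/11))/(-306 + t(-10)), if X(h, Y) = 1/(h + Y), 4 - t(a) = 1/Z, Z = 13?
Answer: -112879/125664 ≈ -0.89826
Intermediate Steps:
t(a) = 51/13 (t(a) = 4 - 1/13 = 51/13)
X(h, Y) = 1/(Y + h)
(271 + X(V(-5), -1/11))/(-306 + t(-10)) = (271 + 1/(-1/11 + 3))/(-306 + 51/13) = (271 + 1/(-1*1/11 + 3))/(-3927/13) = (271 + 1/(-1/11 + 3))*(-13/3927) = (271 + 1/(32/11))*(-13/3927) = (271 + 11/32)*(-13/3927) = (8683/32)*(-13/3927) = -112879/125664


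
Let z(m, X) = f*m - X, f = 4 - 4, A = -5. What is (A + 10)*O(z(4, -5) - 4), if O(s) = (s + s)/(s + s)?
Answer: 5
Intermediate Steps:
f = 0
z(m, X) = -X (z(m, X) = 0*m - X = 0 - X = -X)
O(s) = 1 (O(s) = (2*s)/((2*s)) = (2*s)*(1/(2*s)) = 1)
(A + 10)*O(z(4, -5) - 4) = (-5 + 10)*1 = 5*1 = 5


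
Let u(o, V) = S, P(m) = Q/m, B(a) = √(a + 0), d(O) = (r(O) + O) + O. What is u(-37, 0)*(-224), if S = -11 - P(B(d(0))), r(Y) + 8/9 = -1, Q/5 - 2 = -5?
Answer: 2464 + 10080*I*√17/17 ≈ 2464.0 + 2444.8*I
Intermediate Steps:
Q = -15 (Q = 10 + 5*(-5) = 10 - 25 = -15)
r(Y) = -17/9 (r(Y) = -8/9 - 1 = -17/9)
d(O) = -17/9 + 2*O (d(O) = (-17/9 + O) + O = -17/9 + 2*O)
B(a) = √a
P(m) = -15/m
S = -11 - 45*I*√17/17 (S = -11 - (-15)/(√(-17/9 + 2*0)) = -11 - (-15)/(√(-17/9 + 0)) = -11 - (-15)/(√(-17/9)) = -11 - (-15)/(I*√17/3) = -11 - (-15)*(-3*I*√17/17) = -11 - 45*I*√17/17 ≈ -11.0 - 10.914*I)
u(o, V) = -11 - 45*I*√17/17
u(-37, 0)*(-224) = (-11 - 45*I*√17/17)*(-224) = 2464 + 10080*I*√17/17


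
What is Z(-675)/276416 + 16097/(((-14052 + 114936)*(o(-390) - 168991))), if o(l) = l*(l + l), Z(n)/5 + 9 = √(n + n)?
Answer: -21763201631/134658273191232 + 75*I*√6/276416 ≈ -0.00016162 + 0.00066462*I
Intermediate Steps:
Z(n) = -45 + 5*√2*√n (Z(n) = -45 + 5*√(n + n) = -45 + 5*√(2*n) = -45 + 5*(√2*√n) = -45 + 5*√2*√n)
o(l) = 2*l² (o(l) = l*(2*l) = 2*l²)
Z(-675)/276416 + 16097/(((-14052 + 114936)*(o(-390) - 168991))) = (-45 + 5*√2*√(-675))/276416 + 16097/(((-14052 + 114936)*(2*(-390)² - 168991))) = (-45 + 5*√2*(15*I*√3))*(1/276416) + 16097/((100884*(2*152100 - 168991))) = (-45 + 75*I*√6)*(1/276416) + 16097/((100884*(304200 - 168991))) = (-45/276416 + 75*I*√6/276416) + 16097/((100884*135209)) = (-45/276416 + 75*I*√6/276416) + 16097/13640424756 = -21763201631/134658273191232 + 75*I*√6/276416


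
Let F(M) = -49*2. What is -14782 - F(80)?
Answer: -14684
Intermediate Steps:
F(M) = -98
-14782 - F(80) = -14782 - 1*(-98) = -14782 + 98 = -14684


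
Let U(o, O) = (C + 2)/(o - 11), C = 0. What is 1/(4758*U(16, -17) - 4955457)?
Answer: -5/24767769 ≈ -2.0188e-7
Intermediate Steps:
U(o, O) = 2/(-11 + o) (U(o, O) = (0 + 2)/(o - 11) = 2/(-11 + o))
1/(4758*U(16, -17) - 4955457) = 1/(4758*(2/(-11 + 16)) - 4955457) = 1/(4758*(2/5) - 4955457) = 1/(4758*(2*(⅕)) - 4955457) = 1/(4758*(⅖) - 4955457) = 1/(9516/5 - 4955457) = 1/(-24767769/5) = -5/24767769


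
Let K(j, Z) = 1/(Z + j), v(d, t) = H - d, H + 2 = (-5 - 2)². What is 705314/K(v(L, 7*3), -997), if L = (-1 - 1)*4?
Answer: -664405788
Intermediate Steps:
L = -8 (L = -2*4 = -8)
H = 47 (H = -2 + (-5 - 2)² = -2 + (-7)² = -2 + 49 = 47)
v(d, t) = 47 - d
705314/K(v(L, 7*3), -997) = 705314/(1/(-997 + (47 - 1*(-8)))) = 705314/(1/(-997 + (47 + 8))) = 705314/(1/(-997 + 55)) = 705314/(1/(-942)) = 705314/(-1/942) = 705314*(-942) = -664405788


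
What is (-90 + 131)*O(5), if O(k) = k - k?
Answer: 0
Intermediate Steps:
O(k) = 0
(-90 + 131)*O(5) = (-90 + 131)*0 = 41*0 = 0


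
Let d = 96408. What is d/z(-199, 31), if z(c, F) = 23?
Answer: 96408/23 ≈ 4191.6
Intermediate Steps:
d/z(-199, 31) = 96408/23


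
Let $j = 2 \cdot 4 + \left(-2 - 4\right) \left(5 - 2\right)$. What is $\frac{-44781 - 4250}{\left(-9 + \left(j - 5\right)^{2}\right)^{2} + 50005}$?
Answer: $- \frac{49031}{96661} \approx -0.50725$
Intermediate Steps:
$j = -10$ ($j = 8 - 18 = -10$)
$\frac{-44781 - 4250}{\left(-9 + \left(j - 5\right)^{2}\right)^{2} + 50005} = \frac{-44781 - 4250}{\left(-9 + \left(-10 - 5\right)^{2}\right)^{2} + 50005} = - \frac{49031}{\left(-9 + \left(-15\right)^{2}\right)^{2} + 50005} = - \frac{49031}{\left(-9 + 225\right)^{2} + 50005} = - \frac{49031}{216^{2} + 50005} = - \frac{49031}{46656 + 50005} = - \frac{49031}{96661}$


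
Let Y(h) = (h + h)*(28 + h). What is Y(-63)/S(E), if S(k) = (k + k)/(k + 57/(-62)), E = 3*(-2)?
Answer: 315315/124 ≈ 2542.9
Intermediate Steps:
Y(h) = 2*h*(28 + h) (Y(h) = (2*h)*(28 + h) = 2*h*(28 + h))
E = -6
S(k) = 2*k/(-57/62 + k) (S(k) = (2*k)/(k + 57*(-1/62)) = (2*k)/(k - 57/62) = (2*k)/(-57/62 + k) = 2*k/(-57/62 + k))
Y(-63)/S(E) = (2*(-63)*(28 - 63))/((124*(-6)/(-57 + 62*(-6)))) = (2*(-63)*(-35))/((124*(-6)/(-57 - 372))) = 4410/((124*(-6)/(-429))) = 4410/((124*(-6)*(-1/429))) = 4410/(248/143) = 4410*(143/248) = 315315/124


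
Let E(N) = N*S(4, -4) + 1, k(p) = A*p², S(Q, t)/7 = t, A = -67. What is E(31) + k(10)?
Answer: -7567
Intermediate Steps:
S(Q, t) = 7*t
k(p) = -67*p²
E(N) = 1 - 28*N (E(N) = N*(7*(-4)) + 1 = N*(-28) + 1 = -28*N + 1 = 1 - 28*N)
E(31) + k(10) = (1 - 28*31) - 67*10² = (1 - 868) - 67*100 = -867 - 6700 = -7567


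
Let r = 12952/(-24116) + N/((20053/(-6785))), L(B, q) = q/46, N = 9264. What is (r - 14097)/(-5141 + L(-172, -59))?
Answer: 95833914880498/28598180979665 ≈ 3.3510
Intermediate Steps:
L(B, q) = q/46 (L(B, q) = q*(1/46) = q/46)
r = -379025202574/120899537 (r = 12952/(-24116) + 9264/((20053/(-6785))) = 12952*(-1/24116) + 9264/((20053*(-1/6785))) = -3238/6029 + 9264/(-20053/6785) = -3238/6029 + 9264*(-6785/20053) = -3238/6029 - 62856240/20053 = -379025202574/120899537 ≈ -3135.0)
(r - 14097)/(-5141 + L(-172, -59)) = (-379025202574/120899537 - 14097)/(-5141 + (1/46)*(-59)) = -2083345975663/(120899537*(-5141 - 59/46)) = -2083345975663/(120899537*(-236545/46)) = -2083345975663/120899537*(-46/236545) = 95833914880498/28598180979665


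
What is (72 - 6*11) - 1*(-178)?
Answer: 184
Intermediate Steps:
(72 - 6*11) - 1*(-178) = (72 - 66) + 178 = 6 + 178 = 184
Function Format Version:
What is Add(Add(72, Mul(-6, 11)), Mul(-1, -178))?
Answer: 184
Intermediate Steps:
Add(Add(72, Mul(-6, 11)), Mul(-1, -178)) = Add(Add(72, -66), 178) = Add(6, 178) = 184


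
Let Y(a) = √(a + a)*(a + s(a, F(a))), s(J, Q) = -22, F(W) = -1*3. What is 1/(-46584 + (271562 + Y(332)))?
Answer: 112489/25275645042 - 155*√166/12637822521 ≈ 4.2925e-6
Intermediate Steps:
F(W) = -3
Y(a) = √2*√a*(-22 + a) (Y(a) = √(a + a)*(a - 22) = √(2*a)*(-22 + a) = (√2*√a)*(-22 + a) = √2*√a*(-22 + a))
1/(-46584 + (271562 + Y(332))) = 1/(-46584 + (271562 + √2*√332*(-22 + 332))) = 1/(-46584 + (271562 + √2*(2*√83)*310)) = 1/(-46584 + (271562 + 620*√166)) = 1/(224978 + 620*√166)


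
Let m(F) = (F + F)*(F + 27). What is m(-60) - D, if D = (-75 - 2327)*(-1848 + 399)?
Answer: -3476538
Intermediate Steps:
m(F) = 2*F*(27 + F) (m(F) = (2*F)*(27 + F) = 2*F*(27 + F))
D = 3480498 (D = -2402*(-1449) = 3480498)
m(-60) - D = 2*(-60)*(27 - 60) - 1*3480498 = 2*(-60)*(-33) - 3480498 = 3960 - 3480498 = -3476538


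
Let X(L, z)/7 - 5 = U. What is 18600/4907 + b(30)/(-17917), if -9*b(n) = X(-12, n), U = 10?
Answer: 999940345/263756157 ≈ 3.7912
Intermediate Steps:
X(L, z) = 105 (X(L, z) = 35 + 7*10 = 35 + 70 = 105)
b(n) = -35/3 (b(n) = -1/9*105 = -35/3)
18600/4907 + b(30)/(-17917) = 18600/4907 - 35/3/(-17917) = 18600*(1/4907) - 35/3*(-1/17917) = 18600/4907 + 35/53751 = 999940345/263756157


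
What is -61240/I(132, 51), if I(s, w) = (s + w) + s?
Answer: -12248/63 ≈ -194.41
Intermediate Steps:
I(s, w) = w + 2*s
-61240/I(132, 51) = -61240/(51 + 2*132) = -61240/(51 + 264) = -61240/315 = -61240*1/315 = -12248/63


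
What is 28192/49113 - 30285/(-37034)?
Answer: 2531449733/1818850842 ≈ 1.3918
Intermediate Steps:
28192/49113 - 30285/(-37034) = 28192*(1/49113) - 30285*(-1/37034) = 28192/49113 + 30285/37034 = 2531449733/1818850842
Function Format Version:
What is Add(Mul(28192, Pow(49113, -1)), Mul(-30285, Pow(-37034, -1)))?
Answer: Rational(2531449733, 1818850842) ≈ 1.3918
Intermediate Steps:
Add(Mul(28192, Pow(49113, -1)), Mul(-30285, Pow(-37034, -1))) = Add(Mul(28192, Rational(1, 49113)), Mul(-30285, Rational(-1, 37034))) = Add(Rational(28192, 49113), Rational(30285, 37034)) = Rational(2531449733, 1818850842)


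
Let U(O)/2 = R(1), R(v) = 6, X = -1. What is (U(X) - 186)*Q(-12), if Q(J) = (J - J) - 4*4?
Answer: 2784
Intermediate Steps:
Q(J) = -16 (Q(J) = 0 - 16 = -16)
U(O) = 12 (U(O) = 2*6 = 12)
(U(X) - 186)*Q(-12) = (12 - 186)*(-16) = -174*(-16) = 2784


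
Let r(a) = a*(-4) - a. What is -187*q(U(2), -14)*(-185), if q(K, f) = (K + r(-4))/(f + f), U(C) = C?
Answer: -380545/14 ≈ -27182.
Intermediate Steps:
r(a) = -5*a (r(a) = -4*a - a = -5*a)
q(K, f) = (20 + K)/(2*f) (q(K, f) = (K - 5*(-4))/(f + f) = (K + 20)/((2*f)) = (20 + K)*(1/(2*f)) = (20 + K)/(2*f))
-187*q(U(2), -14)*(-185) = -187*(20 + 2)/(2*(-14))*(-185) = -187*(-1)*22/(2*14)*(-185) = -187*(-11/14)*(-185) = (2057/14)*(-185) = -380545/14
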